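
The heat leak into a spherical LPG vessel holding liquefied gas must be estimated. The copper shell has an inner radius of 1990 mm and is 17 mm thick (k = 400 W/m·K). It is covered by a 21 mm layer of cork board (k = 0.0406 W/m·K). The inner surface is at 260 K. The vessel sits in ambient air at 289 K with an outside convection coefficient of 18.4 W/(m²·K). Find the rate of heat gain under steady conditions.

Q ≈ 2600 W

Spherical conduction: R = (1/r_in − 1/r_out)/(4πk) per layer; series-sum.
R_copper shell = (1/1.99 − 1/2.007)/(4π×400) = 8.468×10^-7 K/W
R_cork board = (1/2.007 − 1/2.028)/(4π×0.0406) = 0.01011 K/W
R_outer film = 1/(h·4πr_o²) = 1/(18.4×4π×2.028²) = 0.001052 K/W
R_total = 0.01117 K/W
Q = ΔT/R_total = 29/0.01117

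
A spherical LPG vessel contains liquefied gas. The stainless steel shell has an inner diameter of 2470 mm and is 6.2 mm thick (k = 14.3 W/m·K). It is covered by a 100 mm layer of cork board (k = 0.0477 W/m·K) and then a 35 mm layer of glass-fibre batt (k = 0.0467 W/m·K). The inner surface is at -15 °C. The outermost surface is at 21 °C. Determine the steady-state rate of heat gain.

For a spherical shell R = (1/r₁ − 1/r₂)/(4πk); film R = 1/(h·4πr²). In series:
R_stainless steel shell = (1/1.235 − 1/1.2412)/(4π×14.3) = 2.251×10^-5 K/W
R_cork board = (1/1.2412 − 1/1.3412)/(4π×0.0477) = 0.1002 K/W
R_glass-fibre batt = (1/1.3412 − 1/1.3762)/(4π×0.0467) = 0.03231 K/W
R_total = 0.1326 K/W
Q = ΔT/R_total = 36/0.1326

Q ≈ 272 W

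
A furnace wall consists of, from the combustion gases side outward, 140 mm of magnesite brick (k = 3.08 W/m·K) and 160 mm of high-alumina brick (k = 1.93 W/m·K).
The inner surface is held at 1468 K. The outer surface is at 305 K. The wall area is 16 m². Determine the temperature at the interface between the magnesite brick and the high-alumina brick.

T ≈ 1060 K

Series thermal resistances:
R_magnesite brick = L/(kA) = 0.14/(3.08×16) = 0.002841 K/W
R_high-alumina brick = L/(kA) = 0.16/(1.93×16) = 0.005181 K/W
R_total = 0.008022 K/W;  Q = ΔT/R_total = 1163/0.008022 = 145000 W
T_interface = T_inner − Q·ΣR(inner→interface) = 1468 − 145000×0.002841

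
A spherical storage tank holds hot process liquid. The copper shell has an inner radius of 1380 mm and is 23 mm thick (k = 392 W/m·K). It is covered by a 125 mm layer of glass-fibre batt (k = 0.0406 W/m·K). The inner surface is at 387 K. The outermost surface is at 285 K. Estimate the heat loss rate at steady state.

Each spherical layer contributes R = (1/r_i − 1/r_o)/(4πk):
R_copper shell = (1/1.38 − 1/1.403)/(4π×392) = 2.412×10^-6 K/W
R_glass-fibre batt = (1/1.403 − 1/1.528)/(4π×0.0406) = 0.1143 K/W
R_total = 0.1143 K/W
Q = ΔT/R_total = 102/0.1143

Q ≈ 892 W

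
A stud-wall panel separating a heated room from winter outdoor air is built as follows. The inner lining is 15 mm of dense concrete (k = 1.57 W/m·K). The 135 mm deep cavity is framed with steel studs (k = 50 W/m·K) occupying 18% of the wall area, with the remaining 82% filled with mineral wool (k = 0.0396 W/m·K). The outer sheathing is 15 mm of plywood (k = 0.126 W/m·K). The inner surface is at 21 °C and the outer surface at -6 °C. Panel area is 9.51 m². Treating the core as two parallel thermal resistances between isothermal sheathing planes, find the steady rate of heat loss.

Sheathing layers in series; stud and cavity paths in parallel between them.
R_inner = 0.015/(1.57×9.51) = 0.001005 K/W
R_stud  = 0.135/(50×0.18×9.51) = 0.001577 K/W
R_cav   = 0.135/(0.0396×0.82×9.51) = 0.4372 K/W
1/R_core = 1/R_stud + 1/R_cav → R_core = 0.001572 K/W
R_outer = 0.015/(0.126×9.51) = 0.01252 K/W
R_total = 0.01509 K/W
Q = ΔT/R_total = 27/0.01509

Q ≈ 1790 W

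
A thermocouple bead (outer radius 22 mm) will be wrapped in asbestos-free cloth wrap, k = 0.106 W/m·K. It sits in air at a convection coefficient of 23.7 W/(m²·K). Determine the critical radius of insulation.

r_cr ≈ 8.95 mm

For a sphere r_cr = 2k/h = 2×0.106/23.7
r_cr = 8.95 mm; since the bare radius (22 mm) is above r_cr, any added insulation will reduce heat loss.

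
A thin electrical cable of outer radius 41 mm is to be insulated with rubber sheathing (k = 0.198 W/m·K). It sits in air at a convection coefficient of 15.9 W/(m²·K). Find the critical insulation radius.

r_cr ≈ 12.5 mm

For a cylinder r_cr = k/h = 0.198/15.9
r_cr = 12.5 mm; since the bare radius (41 mm) is above r_cr, any added insulation will reduce heat loss.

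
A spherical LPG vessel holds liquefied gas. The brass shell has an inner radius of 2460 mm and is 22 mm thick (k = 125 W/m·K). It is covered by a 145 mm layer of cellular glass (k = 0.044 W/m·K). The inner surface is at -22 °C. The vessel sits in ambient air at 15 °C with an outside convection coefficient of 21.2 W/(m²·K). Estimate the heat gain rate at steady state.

Radial (spherical) resistances in series:
R_brass shell = (1/2.46 − 1/2.482)/(4π×125) = 2.294×10^-6 K/W
R_cellular glass = (1/2.482 − 1/2.627)/(4π×0.044) = 0.04022 K/W
R_outer film = 1/(h·4πr_o²) = 1/(21.2×4π×2.627²) = 5.439×10^-4 K/W
R_total = 0.04077 K/W
Q = ΔT/R_total = 37/0.04077

Q ≈ 908 W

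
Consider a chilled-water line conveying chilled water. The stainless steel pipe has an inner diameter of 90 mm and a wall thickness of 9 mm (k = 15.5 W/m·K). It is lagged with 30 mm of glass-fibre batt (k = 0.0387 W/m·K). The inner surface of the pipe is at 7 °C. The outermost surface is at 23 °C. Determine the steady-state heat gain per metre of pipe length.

q′ ≈ 8.8 W/m

For a radial system each layer contributes R = ln(r_out/r_in)/(2πkL); films add R = 1/(hA).
R_stainless steel pipe wall = ln(54/45)/(2π×15.5×1) = 0.001872 K/W
R_glass-fibre batt = ln(84/54)/(2π×0.0387×1) = 1.817 K/W
R_total = 1.819 K/W
Q = ΔT/R_total = 16/1.819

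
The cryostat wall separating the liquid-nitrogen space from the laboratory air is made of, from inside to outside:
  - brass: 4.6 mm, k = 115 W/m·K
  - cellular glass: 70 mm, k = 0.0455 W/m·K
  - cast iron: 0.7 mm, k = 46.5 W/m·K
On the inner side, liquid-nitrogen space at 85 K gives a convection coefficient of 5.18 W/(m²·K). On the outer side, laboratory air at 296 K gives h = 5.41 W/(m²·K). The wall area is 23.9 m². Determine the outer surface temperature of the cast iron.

T ≈ 276 K

Using the resistance-network approach (series):
R_inner film = 1/(h_i·A) = 1/(5.18×23.9) = 0.008077 K/W
R_brass = L/(kA) = 0.0046/(115×23.9) = 1.674×10^-6 K/W
R_cellular glass = L/(kA) = 0.07/(0.0455×23.9) = 0.06437 K/W
R_cast iron = L/(kA) = 0.0007/(46.5×23.9) = 6.299×10^-7 K/W
R_outer film = 1/(h_o·A) = 1/(5.41×23.9) = 0.007734 K/W
R_total = 0.08018 K/W;  Q = ΔT/R_total = 211/0.08018 = 2631 W
T_interface = T_inner + Q·ΣR(inner→interface) = 85 + 2630×0.07245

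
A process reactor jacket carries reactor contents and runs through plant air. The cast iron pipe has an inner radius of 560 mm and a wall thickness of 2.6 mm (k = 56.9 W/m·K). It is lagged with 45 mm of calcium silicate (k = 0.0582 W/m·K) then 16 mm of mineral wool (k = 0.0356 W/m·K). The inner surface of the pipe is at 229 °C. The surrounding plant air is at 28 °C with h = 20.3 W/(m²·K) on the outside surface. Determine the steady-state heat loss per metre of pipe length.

q′ ≈ 593 W/m

Treating each annulus and film as a series resistance:
R_cast iron pipe wall = ln(562.6/560)/(2π×56.9×1) = 1.296×10^-5 K/W
R_calcium silicate = ln(607.6/562.6)/(2π×0.0582×1) = 0.2104 K/W
R_mineral wool = ln(623.6/607.6)/(2π×0.0356×1) = 0.1162 K/W
R_outer film = 1/(h_o·2πr_oL) = 1/(20.3×2π×0.6236×1) = 0.01257 K/W
R_total = 0.3392 K/W
Q = ΔT/R_total = 201/0.3392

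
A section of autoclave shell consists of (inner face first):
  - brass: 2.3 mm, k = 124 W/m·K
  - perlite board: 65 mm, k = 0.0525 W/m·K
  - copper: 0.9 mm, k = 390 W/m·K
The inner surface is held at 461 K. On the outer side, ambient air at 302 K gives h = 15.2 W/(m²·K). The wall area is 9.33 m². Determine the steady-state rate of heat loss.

Model the wall as resistances in series:
R_brass = L/(kA) = 0.0023/(124×9.33) = 1.988×10^-6 K/W
R_perlite board = L/(kA) = 0.065/(0.0525×9.33) = 0.1327 K/W
R_copper = L/(kA) = 0.0009/(390×9.33) = 2.473×10^-7 K/W
R_outer film = 1/(h_o·A) = 1/(15.2×9.33) = 0.007051 K/W
R_total = 0.1398 K/W
Q = ΔT / R_total = 159 / 0.1398

Q ≈ 1140 W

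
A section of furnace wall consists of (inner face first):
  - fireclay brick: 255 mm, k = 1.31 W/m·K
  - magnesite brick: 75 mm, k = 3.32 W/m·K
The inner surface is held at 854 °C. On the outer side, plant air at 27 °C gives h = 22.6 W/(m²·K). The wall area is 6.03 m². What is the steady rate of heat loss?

Q ≈ 19100 W

Thermal resistances in series:
R_fireclay brick = L/(kA) = 0.255/(1.31×6.03) = 0.03228 K/W
R_magnesite brick = L/(kA) = 0.075/(3.32×6.03) = 0.003746 K/W
R_outer film = 1/(h_o·A) = 1/(22.6×6.03) = 0.007338 K/W
R_total = 0.04337 K/W
Q = ΔT / R_total = 827 / 0.04337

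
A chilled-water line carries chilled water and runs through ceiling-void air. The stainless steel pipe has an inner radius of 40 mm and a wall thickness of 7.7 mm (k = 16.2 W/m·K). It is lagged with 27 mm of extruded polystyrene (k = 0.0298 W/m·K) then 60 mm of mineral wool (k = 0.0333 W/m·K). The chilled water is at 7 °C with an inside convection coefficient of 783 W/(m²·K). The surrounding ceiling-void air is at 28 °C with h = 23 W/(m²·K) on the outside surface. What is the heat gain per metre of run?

Treating each annulus and film as a series resistance:
R_inner film = 1/(h_i·2πr₁L) = 1/(783×2π×0.04×1) = 0.005082 K/W
R_stainless steel pipe wall = ln(47.7/40)/(2π×16.2×1) = 0.00173 K/W
R_extruded polystyrene = ln(74.7/47.7)/(2π×0.0298×1) = 2.396 K/W
R_mineral wool = ln(134.7/74.7)/(2π×0.0333×1) = 2.818 K/W
R_outer film = 1/(h_o·2πr_oL) = 1/(23×2π×0.1347×1) = 0.05137 K/W
R_total = 5.272 K/W
Q = ΔT/R_total = 21/5.272

q′ ≈ 3.98 W/m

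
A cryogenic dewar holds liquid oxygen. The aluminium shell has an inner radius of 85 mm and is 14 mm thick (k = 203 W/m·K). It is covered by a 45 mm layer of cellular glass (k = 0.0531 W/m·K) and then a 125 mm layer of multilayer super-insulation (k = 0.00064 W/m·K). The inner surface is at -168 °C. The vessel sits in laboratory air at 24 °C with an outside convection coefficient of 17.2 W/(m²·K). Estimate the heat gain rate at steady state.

For a spherical shell R = (1/r₁ − 1/r₂)/(4πk); film R = 1/(h·4πr²). In series:
R_aluminium shell = (1/0.085 − 1/0.099)/(4π×203) = 6.522×10^-4 K/W
R_cellular glass = (1/0.099 − 1/0.144)/(4π×0.0531) = 4.731 K/W
R_multilayer super-insulation = (1/0.144 − 1/0.269)/(4π×0.00064) = 401.2 K/W
R_outer film = 1/(h·4πr_o²) = 1/(17.2×4π×0.269²) = 0.06394 K/W
R_total = 406 K/W
Q = ΔT/R_total = 192/406

Q ≈ 0.473 W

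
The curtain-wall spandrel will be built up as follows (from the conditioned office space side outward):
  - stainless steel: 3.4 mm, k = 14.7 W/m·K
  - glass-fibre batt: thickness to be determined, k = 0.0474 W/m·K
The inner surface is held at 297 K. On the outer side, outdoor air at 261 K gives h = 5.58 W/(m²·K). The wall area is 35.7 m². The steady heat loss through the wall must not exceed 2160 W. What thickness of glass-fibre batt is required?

L ≈ 19.7 mm

Thermal resistances in series:
R_stainless steel = L/(kA) = 0.0034/(14.7×35.7) = 6.479×10^-6 K/W
R_outer film = 1/(h_o·A) = 1/(5.58×35.7) = 0.00502 K/W
Sum of the known resistances R_other = 0.005026 K/W
Required total resistance R_tot = ΔT/Q_allow = 36/2160 = 0.01667 K/W
R_glass-fibre batt = R_tot − R_other = 0.01164 K/W
L = R·k·A = 0.01164×0.0474×35.7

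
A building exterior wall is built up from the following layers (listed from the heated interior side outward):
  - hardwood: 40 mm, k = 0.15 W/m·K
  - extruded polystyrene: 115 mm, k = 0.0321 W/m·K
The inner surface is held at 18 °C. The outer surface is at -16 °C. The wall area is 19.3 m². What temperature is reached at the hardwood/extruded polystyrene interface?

T ≈ 15.6 °C

Treating each layer as a thermal resistance in series:
R_hardwood = L/(kA) = 0.04/(0.15×19.3) = 0.01382 K/W
R_extruded polystyrene = L/(kA) = 0.115/(0.0321×19.3) = 0.1856 K/W
R_total = 0.1994 K/W;  Q = ΔT/R_total = 34/0.1994 = 170.5 W
T_interface = T_inner − Q·ΣR(inner→interface) = 18 − 170×0.01382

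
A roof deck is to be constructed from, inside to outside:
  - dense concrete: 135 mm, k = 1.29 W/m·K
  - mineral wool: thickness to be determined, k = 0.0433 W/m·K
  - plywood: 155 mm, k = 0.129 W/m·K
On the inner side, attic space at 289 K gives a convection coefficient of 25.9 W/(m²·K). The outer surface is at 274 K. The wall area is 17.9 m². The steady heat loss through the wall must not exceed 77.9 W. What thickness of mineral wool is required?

Thermal resistances in series:
R_inner film = 1/(h_i·A) = 1/(25.9×17.9) = 0.002157 K/W
R_dense concrete = L/(kA) = 0.135/(1.29×17.9) = 0.005846 K/W
R_plywood = L/(kA) = 0.155/(0.129×17.9) = 0.06713 K/W
Sum of the known resistances R_other = 0.07513 K/W
Required total resistance R_tot = ΔT/Q_allow = 15/77.9 = 0.1926 K/W
R_mineral wool = R_tot − R_other = 0.1174 K/W
L = R·k·A = 0.1174×0.0433×17.9

L ≈ 91 mm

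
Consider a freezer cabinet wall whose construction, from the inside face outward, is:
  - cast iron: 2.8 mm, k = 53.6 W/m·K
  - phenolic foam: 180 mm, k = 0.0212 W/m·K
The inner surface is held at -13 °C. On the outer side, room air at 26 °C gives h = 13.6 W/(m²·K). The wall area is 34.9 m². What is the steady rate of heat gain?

Thermal resistances in series:
R_cast iron = L/(kA) = 0.0028/(53.6×34.9) = 1.497×10^-6 K/W
R_phenolic foam = L/(kA) = 0.18/(0.0212×34.9) = 0.2433 K/W
R_outer film = 1/(h_o·A) = 1/(13.6×34.9) = 0.002107 K/W
R_total = 0.2454 K/W
Q = ΔT / R_total = 39 / 0.2454

Q ≈ 159 W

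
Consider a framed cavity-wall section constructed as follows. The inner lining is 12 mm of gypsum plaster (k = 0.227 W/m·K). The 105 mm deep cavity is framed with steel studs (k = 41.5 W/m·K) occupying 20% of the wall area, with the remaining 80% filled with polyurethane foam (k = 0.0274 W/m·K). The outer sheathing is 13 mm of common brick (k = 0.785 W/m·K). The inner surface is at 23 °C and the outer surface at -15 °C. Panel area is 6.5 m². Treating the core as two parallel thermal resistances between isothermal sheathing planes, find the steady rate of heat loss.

Sheathing layers in series; stud and cavity paths in parallel between them.
R_inner = 0.012/(0.227×6.5) = 0.008133 K/W
R_stud  = 0.105/(41.5×0.2×6.5) = 0.001946 K/W
R_cav   = 0.105/(0.0274×0.8×6.5) = 0.7369 K/W
1/R_core = 1/R_stud + 1/R_cav → R_core = 0.001941 K/W
R_outer = 0.013/(0.785×6.5) = 0.002548 K/W
R_total = 0.01262 K/W
Q = ΔT/R_total = 38/0.01262

Q ≈ 3010 W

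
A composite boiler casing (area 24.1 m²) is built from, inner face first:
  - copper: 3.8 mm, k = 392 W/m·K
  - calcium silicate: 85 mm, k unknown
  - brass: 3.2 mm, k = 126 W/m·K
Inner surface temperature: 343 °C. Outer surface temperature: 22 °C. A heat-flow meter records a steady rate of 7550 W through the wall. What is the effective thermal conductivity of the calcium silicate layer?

k ≈ 0.083 W/(m·K)

Model the wall as resistances in series:
R_copper = L/(kA) = 0.0038/(392×24.1) = 4.022×10^-7 K/W
R_brass = L/(kA) = 0.0032/(126×24.1) = 1.054×10^-6 K/W
Sum of known resistances R_other = 1.456×10^-6 K/W
Total R = ΔT/Q = 321/7550 = 0.04252 K/W
R_calcium silicate = R_total − R_other = 0.04252 K/W
k = L/(R·A) = 0.085/(0.04252×24.1)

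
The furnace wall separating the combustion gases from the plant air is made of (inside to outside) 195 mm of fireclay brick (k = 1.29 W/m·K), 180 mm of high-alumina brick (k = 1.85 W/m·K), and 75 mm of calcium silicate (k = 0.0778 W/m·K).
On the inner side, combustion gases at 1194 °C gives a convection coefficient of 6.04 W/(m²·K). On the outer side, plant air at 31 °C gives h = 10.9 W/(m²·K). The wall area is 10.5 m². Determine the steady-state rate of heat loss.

Q ≈ 8310 W

Thermal resistances in series:
R_inner film = 1/(h_i·A) = 1/(6.04×10.5) = 0.01577 K/W
R_fireclay brick = L/(kA) = 0.195/(1.29×10.5) = 0.0144 K/W
R_high-alumina brick = L/(kA) = 0.18/(1.85×10.5) = 0.009266 K/W
R_calcium silicate = L/(kA) = 0.075/(0.0778×10.5) = 0.09181 K/W
R_outer film = 1/(h_o·A) = 1/(10.9×10.5) = 0.008737 K/W
R_total = 0.14 K/W
Q = ΔT / R_total = 1163 / 0.14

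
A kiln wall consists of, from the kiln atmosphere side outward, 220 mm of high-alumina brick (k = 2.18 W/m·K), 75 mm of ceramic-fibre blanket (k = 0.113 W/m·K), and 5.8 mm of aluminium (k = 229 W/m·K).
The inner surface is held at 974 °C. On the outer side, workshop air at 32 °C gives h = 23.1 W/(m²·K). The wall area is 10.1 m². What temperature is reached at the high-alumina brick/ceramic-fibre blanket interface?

Series thermal resistances:
R_high-alumina brick = L/(kA) = 0.22/(2.18×10.1) = 0.009992 K/W
R_ceramic-fibre blanket = L/(kA) = 0.075/(0.113×10.1) = 0.06571 K/W
R_aluminium = L/(kA) = 0.0058/(229×10.1) = 2.508×10^-6 K/W
R_outer film = 1/(h_o·A) = 1/(23.1×10.1) = 0.004286 K/W
R_total = 0.08 K/W;  Q = ΔT/R_total = 942/0.08 = 11780 W
T_interface = T_inner − Q·ΣR(inner→interface) = 974 − 11800×0.009992

T ≈ 856 °C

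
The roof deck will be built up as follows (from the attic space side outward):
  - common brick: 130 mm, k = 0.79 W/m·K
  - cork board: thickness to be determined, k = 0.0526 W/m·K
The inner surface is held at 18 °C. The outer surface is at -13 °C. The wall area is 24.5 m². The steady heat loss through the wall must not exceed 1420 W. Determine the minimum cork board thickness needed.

L ≈ 19.5 mm

Series thermal resistances:
R_common brick = L/(kA) = 0.13/(0.79×24.5) = 0.006717 K/W
Sum of the known resistances R_other = 0.006717 K/W
Required total resistance R_tot = ΔT/Q_allow = 31/1420 = 0.02183 K/W
R_cork board = R_tot − R_other = 0.01511 K/W
L = R·k·A = 0.01511×0.0526×24.5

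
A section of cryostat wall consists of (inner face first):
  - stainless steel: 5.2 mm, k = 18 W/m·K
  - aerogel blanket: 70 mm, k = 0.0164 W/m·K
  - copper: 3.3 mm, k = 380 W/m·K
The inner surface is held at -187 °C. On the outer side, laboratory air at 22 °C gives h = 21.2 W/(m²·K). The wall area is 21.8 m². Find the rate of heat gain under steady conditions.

Thermal resistances in series:
R_stainless steel = L/(kA) = 0.0052/(18×21.8) = 1.325×10^-5 K/W
R_aerogel blanket = L/(kA) = 0.07/(0.0164×21.8) = 0.1958 K/W
R_copper = L/(kA) = 0.0033/(380×21.8) = 3.984×10^-7 K/W
R_outer film = 1/(h_o·A) = 1/(21.2×21.8) = 0.002164 K/W
R_total = 0.198 K/W
Q = ΔT / R_total = 209 / 0.198

Q ≈ 1060 W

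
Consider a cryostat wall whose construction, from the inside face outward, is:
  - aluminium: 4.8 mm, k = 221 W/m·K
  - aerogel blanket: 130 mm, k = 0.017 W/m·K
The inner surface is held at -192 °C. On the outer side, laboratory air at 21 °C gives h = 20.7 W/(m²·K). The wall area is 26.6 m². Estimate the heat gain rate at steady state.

Q ≈ 736 W

Using the resistance-network approach (series):
R_aluminium = L/(kA) = 0.0048/(221×26.6) = 8.165×10^-7 K/W
R_aerogel blanket = L/(kA) = 0.13/(0.017×26.6) = 0.2875 K/W
R_outer film = 1/(h_o·A) = 1/(20.7×26.6) = 0.001816 K/W
R_total = 0.2893 K/W
Q = ΔT / R_total = 213 / 0.2893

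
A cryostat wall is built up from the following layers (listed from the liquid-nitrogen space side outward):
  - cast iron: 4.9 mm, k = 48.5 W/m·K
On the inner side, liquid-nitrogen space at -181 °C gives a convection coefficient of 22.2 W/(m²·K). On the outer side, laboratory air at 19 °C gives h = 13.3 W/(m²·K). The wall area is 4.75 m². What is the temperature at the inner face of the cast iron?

T ≈ -106 °C

Model the wall as resistances in series:
R_inner film = 1/(h_i·A) = 1/(22.2×4.75) = 0.009483 K/W
R_cast iron = L/(kA) = 0.0049/(48.5×4.75) = 2.127×10^-5 K/W
R_outer film = 1/(h_o·A) = 1/(13.3×4.75) = 0.01583 K/W
R_total = 0.02533 K/W;  Q = ΔT/R_total = 200/0.02533 = 7895 W
T_interface = T_inner + Q·ΣR(inner→interface) = -181 + 7890×0.009483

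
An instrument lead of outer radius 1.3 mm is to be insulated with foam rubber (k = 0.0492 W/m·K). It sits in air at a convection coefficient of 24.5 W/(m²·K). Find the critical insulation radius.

For a cylinder r_cr = k/h = 0.0492/24.5
r_cr = 2.01 mm; since the bare radius (1.3 mm) is below r_cr, adding a thin layer of insulation will *increase* heat loss.

r_cr ≈ 2.01 mm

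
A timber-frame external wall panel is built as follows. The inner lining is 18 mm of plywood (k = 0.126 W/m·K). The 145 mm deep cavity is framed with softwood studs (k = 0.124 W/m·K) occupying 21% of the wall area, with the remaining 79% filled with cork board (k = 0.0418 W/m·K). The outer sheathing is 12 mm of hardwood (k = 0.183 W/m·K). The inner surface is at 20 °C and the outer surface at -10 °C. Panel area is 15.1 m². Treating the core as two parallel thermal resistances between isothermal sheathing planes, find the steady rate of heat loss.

Q ≈ 170 W

Sheathing layers in series; stud and cavity paths in parallel between them.
R_inner = 0.018/(0.126×15.1) = 0.009461 K/W
R_stud  = 0.145/(0.124×0.21×15.1) = 0.3688 K/W
R_cav   = 0.145/(0.0418×0.79×15.1) = 0.2908 K/W
1/R_core = 1/R_stud + 1/R_cav → R_core = 0.1626 K/W
R_outer = 0.012/(0.183×15.1) = 0.004343 K/W
R_total = 0.1764 K/W
Q = ΔT/R_total = 30/0.1764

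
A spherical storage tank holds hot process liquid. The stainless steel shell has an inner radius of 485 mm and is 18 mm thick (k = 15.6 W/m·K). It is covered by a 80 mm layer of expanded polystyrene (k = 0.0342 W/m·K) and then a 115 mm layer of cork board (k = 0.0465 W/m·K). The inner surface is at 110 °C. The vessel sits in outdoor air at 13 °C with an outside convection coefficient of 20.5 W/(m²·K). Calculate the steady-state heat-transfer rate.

For a spherical shell R = (1/r₁ − 1/r₂)/(4πk); film R = 1/(h·4πr²). In series:
R_stainless steel shell = (1/0.485 − 1/0.503)/(4π×15.6) = 3.764×10^-4 K/W
R_expanded polystyrene = (1/0.503 − 1/0.583)/(4π×0.0342) = 0.6348 K/W
R_cork board = (1/0.583 − 1/0.698)/(4π×0.0465) = 0.4836 K/W
R_outer film = 1/(h·4πr_o²) = 1/(20.5×4π×0.698²) = 0.007968 K/W
R_total = 1.127 K/W
Q = ΔT/R_total = 97/1.127

Q ≈ 86.1 W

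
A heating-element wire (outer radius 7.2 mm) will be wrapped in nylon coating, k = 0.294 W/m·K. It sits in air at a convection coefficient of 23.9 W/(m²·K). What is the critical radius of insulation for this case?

For a cylinder r_cr = k/h = 0.294/23.9
r_cr = 12.3 mm; since the bare radius (7.2 mm) is below r_cr, adding a thin layer of insulation will *increase* heat loss.

r_cr ≈ 12.3 mm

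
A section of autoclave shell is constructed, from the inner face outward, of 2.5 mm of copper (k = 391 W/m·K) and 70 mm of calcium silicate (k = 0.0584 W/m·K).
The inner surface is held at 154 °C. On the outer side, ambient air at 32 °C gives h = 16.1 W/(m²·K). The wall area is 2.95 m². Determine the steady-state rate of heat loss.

Q ≈ 285 W

Series thermal resistances:
R_copper = L/(kA) = 0.0025/(391×2.95) = 2.167×10^-6 K/W
R_calcium silicate = L/(kA) = 0.07/(0.0584×2.95) = 0.4063 K/W
R_outer film = 1/(h_o·A) = 1/(16.1×2.95) = 0.02105 K/W
R_total = 0.4274 K/W
Q = ΔT / R_total = 122 / 0.4274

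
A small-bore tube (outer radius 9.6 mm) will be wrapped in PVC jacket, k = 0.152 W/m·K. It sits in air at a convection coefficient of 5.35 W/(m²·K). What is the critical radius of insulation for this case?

r_cr ≈ 28.4 mm

For a cylinder r_cr = k/h = 0.152/5.35
r_cr = 28.4 mm; since the bare radius (9.6 mm) is below r_cr, adding a thin layer of insulation will *increase* heat loss.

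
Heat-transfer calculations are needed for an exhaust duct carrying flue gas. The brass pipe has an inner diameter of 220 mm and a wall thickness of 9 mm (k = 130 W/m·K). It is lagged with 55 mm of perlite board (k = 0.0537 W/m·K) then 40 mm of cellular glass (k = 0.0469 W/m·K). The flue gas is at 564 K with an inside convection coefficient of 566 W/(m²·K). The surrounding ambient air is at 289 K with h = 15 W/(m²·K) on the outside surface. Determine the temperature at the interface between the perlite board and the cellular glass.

Per-layer cylindrical resistances, series-summed:
R_inner film = 1/(h_i·2πr₁L) = 1/(566×2π×0.11×1) = 0.002556 K/W
R_brass pipe wall = ln(119/110)/(2π×130×1) = 9.628×10^-5 K/W
R_perlite board = ln(174/119)/(2π×0.0537×1) = 1.126 K/W
R_cellular glass = ln(214/174)/(2π×0.0469×1) = 0.7022 K/W
R_outer film = 1/(h_o·2πr_oL) = 1/(15×2π×0.214×1) = 0.04958 K/W
R_total = 1.88 K/W
Q = ΔT/R_total = 275/1.88
Q = 146 W/m
T_interface = T_inner − Q·ΣR(inner→interface) = 564 − 146×1.129

T ≈ 399 K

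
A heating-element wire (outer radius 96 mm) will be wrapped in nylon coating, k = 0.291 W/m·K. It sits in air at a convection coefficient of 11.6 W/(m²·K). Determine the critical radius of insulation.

r_cr ≈ 25.1 mm

For a cylinder r_cr = k/h = 0.291/11.6
r_cr = 25.1 mm; since the bare radius (96 mm) is above r_cr, any added insulation will reduce heat loss.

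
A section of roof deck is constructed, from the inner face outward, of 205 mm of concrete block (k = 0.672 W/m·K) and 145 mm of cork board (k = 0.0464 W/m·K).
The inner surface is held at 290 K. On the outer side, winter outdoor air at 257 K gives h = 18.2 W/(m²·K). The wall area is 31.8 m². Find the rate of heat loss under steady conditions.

Q ≈ 301 W

Series thermal resistances:
R_concrete block = L/(kA) = 0.205/(0.672×31.8) = 0.009593 K/W
R_cork board = L/(kA) = 0.145/(0.0464×31.8) = 0.09827 K/W
R_outer film = 1/(h_o·A) = 1/(18.2×31.8) = 0.001728 K/W
R_total = 0.1096 K/W
Q = ΔT / R_total = 33 / 0.1096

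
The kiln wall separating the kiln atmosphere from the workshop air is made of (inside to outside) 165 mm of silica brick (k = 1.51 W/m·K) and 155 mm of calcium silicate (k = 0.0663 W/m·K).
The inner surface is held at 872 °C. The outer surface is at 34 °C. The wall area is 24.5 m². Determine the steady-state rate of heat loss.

Q ≈ 8390 W

Model the wall as resistances in series:
R_silica brick = L/(kA) = 0.165/(1.51×24.5) = 0.00446 K/W
R_calcium silicate = L/(kA) = 0.155/(0.0663×24.5) = 0.09542 K/W
R_total = 0.09988 K/W
Q = ΔT / R_total = 838 / 0.09988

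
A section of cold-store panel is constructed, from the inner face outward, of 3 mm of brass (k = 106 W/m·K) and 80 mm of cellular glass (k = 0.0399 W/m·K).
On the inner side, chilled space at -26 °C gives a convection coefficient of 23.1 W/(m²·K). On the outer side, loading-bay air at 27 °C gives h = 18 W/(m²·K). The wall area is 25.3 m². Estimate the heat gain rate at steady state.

Series thermal resistances:
R_inner film = 1/(h_i·A) = 1/(23.1×25.3) = 0.001711 K/W
R_brass = L/(kA) = 0.003/(106×25.3) = 1.119×10^-6 K/W
R_cellular glass = L/(kA) = 0.08/(0.0399×25.3) = 0.07925 K/W
R_outer film = 1/(h_o·A) = 1/(18×25.3) = 0.002196 K/W
R_total = 0.08316 K/W
Q = ΔT / R_total = 53 / 0.08316

Q ≈ 637 W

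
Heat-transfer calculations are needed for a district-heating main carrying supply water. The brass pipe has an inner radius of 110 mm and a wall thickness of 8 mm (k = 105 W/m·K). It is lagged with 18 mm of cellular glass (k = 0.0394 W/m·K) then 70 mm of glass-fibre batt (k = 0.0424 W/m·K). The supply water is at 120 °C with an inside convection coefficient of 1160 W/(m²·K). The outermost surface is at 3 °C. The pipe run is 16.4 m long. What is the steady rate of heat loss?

For a radial system each layer contributes R = ln(r_out/r_in)/(2πkL); films add R = 1/(hA).
R_inner film = 1/(h_i·2πr₁L) = 1/(1160×2π×0.11×16.4) = 7.605×10^-5 K/W
R_brass pipe wall = ln(118/110)/(2π×105×16.4) = 6.489×10^-6 K/W
R_cellular glass = ln(136/118)/(2π×0.0394×16.4) = 0.03497 K/W
R_glass-fibre batt = ln(206/136)/(2π×0.0424×16.4) = 0.09504 K/W
R_total = 0.1301 K/W
Q = ΔT/R_total = 117/0.1301

Q ≈ 899 W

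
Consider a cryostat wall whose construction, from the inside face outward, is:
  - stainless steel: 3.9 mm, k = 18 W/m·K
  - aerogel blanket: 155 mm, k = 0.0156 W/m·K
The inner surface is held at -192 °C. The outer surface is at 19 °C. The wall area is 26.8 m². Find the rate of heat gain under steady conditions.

Treating each layer as a thermal resistance in series:
R_stainless steel = L/(kA) = 0.0039/(18×26.8) = 8.085×10^-6 K/W
R_aerogel blanket = L/(kA) = 0.155/(0.0156×26.8) = 0.3707 K/W
R_total = 0.3708 K/W
Q = ΔT / R_total = 211 / 0.3708

Q ≈ 569 W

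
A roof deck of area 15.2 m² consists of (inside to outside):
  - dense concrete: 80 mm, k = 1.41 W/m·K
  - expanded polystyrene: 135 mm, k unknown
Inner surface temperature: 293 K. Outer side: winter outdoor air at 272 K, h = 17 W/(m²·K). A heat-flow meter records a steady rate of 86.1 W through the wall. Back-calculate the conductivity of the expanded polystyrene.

Model the wall as resistances in series:
R_dense concrete = L/(kA) = 0.08/(1.41×15.2) = 0.003733 K/W
R_outer film = 1/(h_o·A) = 1/(17×15.2) = 0.00387 K/W
Sum of known resistances R_other = 0.007603 K/W
Total R = ΔT/Q = 21/86.1 = 0.2439 K/W
R_expanded polystyrene = R_total − R_other = 0.2363 K/W
k = L/(R·A) = 0.135/(0.2363×15.2)

k ≈ 0.0376 W/(m·K)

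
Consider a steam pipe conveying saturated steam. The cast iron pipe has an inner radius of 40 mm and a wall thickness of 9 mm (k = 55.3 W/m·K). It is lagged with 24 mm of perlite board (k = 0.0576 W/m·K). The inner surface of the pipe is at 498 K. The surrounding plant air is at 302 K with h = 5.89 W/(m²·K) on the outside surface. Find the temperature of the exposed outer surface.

T ≈ 351 K

Cylindrical conduction, so R = ln(r₂/r₁)/(2πkL) per layer, in series:
R_cast iron pipe wall = ln(49/40)/(2π×55.3×1) = 5.841×10^-4 K/W
R_perlite board = ln(73/49)/(2π×0.0576×1) = 1.101 K/W
R_outer film = 1/(h_o·2πr_oL) = 1/(5.89×2π×0.073×1) = 0.3702 K/W
R_total = 1.472 K/W
Q = ΔT/R_total = 196/1.472
Q = 133 W/m
T_interface = T_inner − Q·ΣR(inner→interface) = 498 − 133×1.102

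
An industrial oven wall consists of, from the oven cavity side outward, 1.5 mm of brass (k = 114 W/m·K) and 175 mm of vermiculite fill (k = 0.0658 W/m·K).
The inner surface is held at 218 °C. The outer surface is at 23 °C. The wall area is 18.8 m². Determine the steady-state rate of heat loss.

Thermal resistances in series:
R_brass = L/(kA) = 0.0015/(114×18.8) = 6.999×10^-7 K/W
R_vermiculite fill = L/(kA) = 0.175/(0.0658×18.8) = 0.1415 K/W
R_total = 0.1415 K/W
Q = ΔT / R_total = 195 / 0.1415

Q ≈ 1380 W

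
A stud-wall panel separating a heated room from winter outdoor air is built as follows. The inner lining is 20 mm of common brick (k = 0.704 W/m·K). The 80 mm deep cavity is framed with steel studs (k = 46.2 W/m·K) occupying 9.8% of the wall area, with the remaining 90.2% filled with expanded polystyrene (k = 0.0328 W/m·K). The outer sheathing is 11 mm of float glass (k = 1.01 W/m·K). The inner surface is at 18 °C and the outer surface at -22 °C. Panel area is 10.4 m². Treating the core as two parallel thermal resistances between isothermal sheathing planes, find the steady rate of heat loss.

Sheathing layers in series; stud and cavity paths in parallel between them.
R_inner = 0.02/(0.704×10.4) = 0.002732 K/W
R_stud  = 0.08/(46.2×0.098×10.4) = 0.001699 K/W
R_cav   = 0.08/(0.0328×0.902×10.4) = 0.26 K/W
1/R_core = 1/R_stud + 1/R_cav → R_core = 0.001688 K/W
R_outer = 0.011/(1.01×10.4) = 0.001047 K/W
R_total = 0.005467 K/W
Q = ΔT/R_total = 40/0.005467

Q ≈ 7320 W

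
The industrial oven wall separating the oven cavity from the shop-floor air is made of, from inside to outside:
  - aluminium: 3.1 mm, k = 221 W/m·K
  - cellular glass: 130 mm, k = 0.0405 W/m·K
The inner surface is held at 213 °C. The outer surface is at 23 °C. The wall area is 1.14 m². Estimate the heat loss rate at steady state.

Model the wall as resistances in series:
R_aluminium = L/(kA) = 0.0031/(221×1.14) = 1.23×10^-5 K/W
R_cellular glass = L/(kA) = 0.13/(0.0405×1.14) = 2.816 K/W
R_total = 2.816 K/W
Q = ΔT / R_total = 190 / 2.816

Q ≈ 67.5 W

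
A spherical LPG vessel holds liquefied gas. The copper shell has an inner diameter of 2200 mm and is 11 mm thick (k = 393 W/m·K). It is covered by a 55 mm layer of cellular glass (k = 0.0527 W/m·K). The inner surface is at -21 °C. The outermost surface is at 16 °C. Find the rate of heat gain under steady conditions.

Spherical conduction: R = (1/r_in − 1/r_out)/(4πk) per layer; series-sum.
R_copper shell = (1/1.1 − 1/1.111)/(4π×393) = 1.823×10^-6 K/W
R_cellular glass = (1/1.111 − 1/1.166)/(4π×0.0527) = 0.06411 K/W
R_total = 0.06411 K/W
Q = ΔT/R_total = 37/0.06411

Q ≈ 577 W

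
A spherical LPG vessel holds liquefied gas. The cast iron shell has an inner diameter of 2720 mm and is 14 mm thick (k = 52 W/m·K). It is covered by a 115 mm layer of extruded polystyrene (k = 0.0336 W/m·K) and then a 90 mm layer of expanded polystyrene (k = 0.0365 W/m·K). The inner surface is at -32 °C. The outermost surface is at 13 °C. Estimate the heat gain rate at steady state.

For a spherical shell R = (1/r₁ − 1/r₂)/(4πk); film R = 1/(h·4πr²). In series:
R_cast iron shell = (1/1.36 − 1/1.374)/(4π×52) = 1.147×10^-5 K/W
R_extruded polystyrene = (1/1.374 − 1/1.489)/(4π×0.0336) = 0.1331 K/W
R_expanded polystyrene = (1/1.489 − 1/1.579)/(4π×0.0365) = 0.08346 K/W
R_total = 0.2166 K/W
Q = ΔT/R_total = 45/0.2166

Q ≈ 208 W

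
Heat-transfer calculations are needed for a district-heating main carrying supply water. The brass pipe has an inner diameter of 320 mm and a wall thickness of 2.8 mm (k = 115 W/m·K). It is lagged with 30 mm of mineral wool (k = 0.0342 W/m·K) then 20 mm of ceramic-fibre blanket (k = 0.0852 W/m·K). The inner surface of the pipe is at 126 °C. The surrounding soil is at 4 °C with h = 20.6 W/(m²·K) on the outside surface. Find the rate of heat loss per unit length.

q′ ≈ 121 W/m

Treating each annulus and film as a series resistance:
R_brass pipe wall = ln(162.8/160)/(2π×115×1) = 2.401×10^-5 K/W
R_mineral wool = ln(192.8/162.8)/(2π×0.0342×1) = 0.7871 K/W
R_ceramic-fibre blanket = ln(212.8/192.8)/(2π×0.0852×1) = 0.1844 K/W
R_outer film = 1/(h_o·2πr_oL) = 1/(20.6×2π×0.2128×1) = 0.03631 K/W
R_total = 1.008 K/W
Q = ΔT/R_total = 122/1.008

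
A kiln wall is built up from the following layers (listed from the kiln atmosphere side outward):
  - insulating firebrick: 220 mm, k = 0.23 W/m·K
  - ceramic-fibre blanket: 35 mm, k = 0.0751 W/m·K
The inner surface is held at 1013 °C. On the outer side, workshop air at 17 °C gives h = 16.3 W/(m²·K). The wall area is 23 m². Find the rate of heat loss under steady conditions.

Treating each layer as a thermal resistance in series:
R_insulating firebrick = L/(kA) = 0.22/(0.23×23) = 0.04159 K/W
R_ceramic-fibre blanket = L/(kA) = 0.035/(0.0751×23) = 0.02026 K/W
R_outer film = 1/(h_o·A) = 1/(16.3×23) = 0.002667 K/W
R_total = 0.06452 K/W
Q = ΔT / R_total = 996 / 0.06452

Q ≈ 15400 W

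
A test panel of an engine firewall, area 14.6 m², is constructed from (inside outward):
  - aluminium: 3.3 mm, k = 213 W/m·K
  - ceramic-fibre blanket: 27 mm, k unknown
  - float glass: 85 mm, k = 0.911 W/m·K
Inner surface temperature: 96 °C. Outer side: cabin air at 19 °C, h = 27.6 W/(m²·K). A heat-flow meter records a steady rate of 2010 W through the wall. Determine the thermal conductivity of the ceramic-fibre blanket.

k ≈ 0.0628 W/(m·K)

Thermal resistances in series:
R_aluminium = L/(kA) = 0.0033/(213×14.6) = 1.061×10^-6 K/W
R_float glass = L/(kA) = 0.085/(0.911×14.6) = 0.006391 K/W
R_outer film = 1/(h_o·A) = 1/(27.6×14.6) = 0.002482 K/W
Sum of known resistances R_other = 0.008873 K/W
Total R = ΔT/Q = 77/2010 = 0.03831 K/W
R_ceramic-fibre blanket = R_total − R_other = 0.02944 K/W
k = L/(R·A) = 0.027/(0.02944×14.6)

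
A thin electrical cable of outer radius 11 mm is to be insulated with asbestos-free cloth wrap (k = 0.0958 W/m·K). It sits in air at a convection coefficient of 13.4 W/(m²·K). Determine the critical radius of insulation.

For a cylinder r_cr = k/h = 0.0958/13.4
r_cr = 7.15 mm; since the bare radius (11 mm) is above r_cr, any added insulation will reduce heat loss.

r_cr ≈ 7.15 mm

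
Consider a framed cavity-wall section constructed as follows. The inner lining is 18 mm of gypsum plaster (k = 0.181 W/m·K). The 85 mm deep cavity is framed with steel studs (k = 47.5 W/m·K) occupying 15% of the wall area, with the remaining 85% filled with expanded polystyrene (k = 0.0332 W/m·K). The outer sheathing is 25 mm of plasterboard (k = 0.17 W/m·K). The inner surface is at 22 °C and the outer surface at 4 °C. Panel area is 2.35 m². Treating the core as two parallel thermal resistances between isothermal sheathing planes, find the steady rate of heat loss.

Q ≈ 164 W

Sheathing layers in series; stud and cavity paths in parallel between them.
R_inner = 0.018/(0.181×2.35) = 0.04232 K/W
R_stud  = 0.085/(47.5×0.15×2.35) = 0.005077 K/W
R_cav   = 0.085/(0.0332×0.85×2.35) = 1.282 K/W
1/R_core = 1/R_stud + 1/R_cav → R_core = 0.005056 K/W
R_outer = 0.025/(0.17×2.35) = 0.06258 K/W
R_total = 0.11 K/W
Q = ΔT/R_total = 18/0.11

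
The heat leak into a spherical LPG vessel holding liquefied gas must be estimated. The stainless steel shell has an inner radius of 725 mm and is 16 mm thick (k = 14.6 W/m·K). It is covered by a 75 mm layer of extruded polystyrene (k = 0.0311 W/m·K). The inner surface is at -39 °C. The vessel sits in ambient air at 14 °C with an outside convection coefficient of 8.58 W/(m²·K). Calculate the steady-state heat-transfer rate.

For a spherical shell R = (1/r₁ − 1/r₂)/(4πk); film R = 1/(h·4πr²). In series:
R_stainless steel shell = (1/0.725 − 1/0.741)/(4π×14.6) = 1.623×10^-4 K/W
R_extruded polystyrene = (1/0.741 − 1/0.816)/(4π×0.0311) = 0.3174 K/W
R_outer film = 1/(h·4πr_o²) = 1/(8.58×4π×0.816²) = 0.01393 K/W
R_total = 0.3315 K/W
Q = ΔT/R_total = 53/0.3315

Q ≈ 160 W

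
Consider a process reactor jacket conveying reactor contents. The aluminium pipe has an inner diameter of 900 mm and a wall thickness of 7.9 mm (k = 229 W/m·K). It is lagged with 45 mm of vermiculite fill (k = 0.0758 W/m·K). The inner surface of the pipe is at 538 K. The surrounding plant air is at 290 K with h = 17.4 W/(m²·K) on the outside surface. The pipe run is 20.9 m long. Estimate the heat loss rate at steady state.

Q ≈ 24100 W

Cylindrical conduction, so R = ln(r₂/r₁)/(2πkL) per layer, in series:
R_aluminium pipe wall = ln(457.9/450)/(2π×229×20.9) = 5.787×10^-7 K/W
R_vermiculite fill = ln(502.9/457.9)/(2π×0.0758×20.9) = 0.009417 K/W
R_outer film = 1/(h_o·2πr_oL) = 1/(17.4×2π×0.5029×20.9) = 8.702×10^-4 K/W
R_total = 0.01029 K/W
Q = ΔT/R_total = 248/0.01029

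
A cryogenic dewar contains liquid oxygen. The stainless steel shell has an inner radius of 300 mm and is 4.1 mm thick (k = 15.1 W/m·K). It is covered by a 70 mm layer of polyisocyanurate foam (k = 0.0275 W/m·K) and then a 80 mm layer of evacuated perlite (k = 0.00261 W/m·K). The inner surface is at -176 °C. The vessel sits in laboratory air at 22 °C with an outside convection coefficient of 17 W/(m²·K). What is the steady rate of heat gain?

Q ≈ 12.3 W

Radial (spherical) resistances in series:
R_stainless steel shell = (1/0.3 − 1/0.3041)/(4π×15.1) = 2.368×10^-4 K/W
R_polyisocyanurate foam = (1/0.3041 − 1/0.3741)/(4π×0.0275) = 1.781 K/W
R_evacuated perlite = (1/0.3741 − 1/0.4541)/(4π×0.00261) = 14.36 K/W
R_outer film = 1/(h·4πr_o²) = 1/(17×4π×0.4541²) = 0.0227 K/W
R_total = 16.16 K/W
Q = ΔT/R_total = 198/16.16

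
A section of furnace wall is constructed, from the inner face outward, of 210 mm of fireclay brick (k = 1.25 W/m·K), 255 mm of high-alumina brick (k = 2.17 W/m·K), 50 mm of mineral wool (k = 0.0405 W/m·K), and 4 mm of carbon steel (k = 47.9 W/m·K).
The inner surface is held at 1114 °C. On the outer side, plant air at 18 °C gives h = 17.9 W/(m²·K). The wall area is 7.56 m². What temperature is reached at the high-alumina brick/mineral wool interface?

Model the wall as resistances in series:
R_fireclay brick = L/(kA) = 0.21/(1.25×7.56) = 0.02222 K/W
R_high-alumina brick = L/(kA) = 0.255/(2.17×7.56) = 0.01554 K/W
R_mineral wool = L/(kA) = 0.05/(0.0405×7.56) = 0.1633 K/W
R_carbon steel = L/(kA) = 0.004/(47.9×7.56) = 1.105×10^-5 K/W
R_outer film = 1/(h_o·A) = 1/(17.9×7.56) = 0.00739 K/W
R_total = 0.2085 K/W;  Q = ΔT/R_total = 1096/0.2085 = 5257 W
T_interface = T_inner − Q·ΣR(inner→interface) = 1114 − 5260×0.03777

T ≈ 915 °C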